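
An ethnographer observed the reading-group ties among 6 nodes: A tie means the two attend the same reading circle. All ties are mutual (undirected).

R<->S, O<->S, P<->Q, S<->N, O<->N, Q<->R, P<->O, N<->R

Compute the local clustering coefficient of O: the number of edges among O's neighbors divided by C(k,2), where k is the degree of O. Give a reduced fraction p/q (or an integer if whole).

1/3

O's neighbors: N, P, and S (k = 3).
Possible neighbor pairs: C(3,2) = 3. Edges among them: N–S → e = 1.
Clustering(O) = 1/3.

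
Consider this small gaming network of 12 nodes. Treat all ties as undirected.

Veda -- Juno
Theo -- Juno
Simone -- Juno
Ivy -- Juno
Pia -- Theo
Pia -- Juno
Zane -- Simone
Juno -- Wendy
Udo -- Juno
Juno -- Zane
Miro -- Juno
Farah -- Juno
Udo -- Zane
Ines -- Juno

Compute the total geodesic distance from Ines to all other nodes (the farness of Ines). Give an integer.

21

Distances from Ines: Farah:2, Ivy:2, Juno:1, Miro:2, Pia:2, Simone:2, Theo:2, Udo:2, Veda:2, Wendy:2, Zane:2.
Sum = 2 + 2 + 1 + 2 + 2 + 2 + 2 + 2 + 2 + 2 + 2 = 21.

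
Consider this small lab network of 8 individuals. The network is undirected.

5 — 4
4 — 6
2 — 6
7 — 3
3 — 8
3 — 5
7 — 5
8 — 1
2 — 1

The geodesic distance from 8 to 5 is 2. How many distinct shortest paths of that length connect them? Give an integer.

The shortest distance is 2, and the only length-2 path is 8–3–5. So there is exactly 1 shortest path.

1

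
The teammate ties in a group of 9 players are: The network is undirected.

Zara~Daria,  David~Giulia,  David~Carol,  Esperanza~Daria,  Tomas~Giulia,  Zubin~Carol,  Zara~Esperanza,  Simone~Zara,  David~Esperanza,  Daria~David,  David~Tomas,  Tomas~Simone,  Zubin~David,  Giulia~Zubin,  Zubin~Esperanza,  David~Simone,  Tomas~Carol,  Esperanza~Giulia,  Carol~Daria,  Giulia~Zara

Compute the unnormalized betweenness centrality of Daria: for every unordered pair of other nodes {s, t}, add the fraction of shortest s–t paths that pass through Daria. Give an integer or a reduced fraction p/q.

Pairs whose geodesics pass through Daria — Zara–Carol: 1; Zara–David: 1/4; Carol–Esperanza: 1/3.
All other pairs contribute 0.
Summing the contributions gives betweenness(Daria) = 19/12.

19/12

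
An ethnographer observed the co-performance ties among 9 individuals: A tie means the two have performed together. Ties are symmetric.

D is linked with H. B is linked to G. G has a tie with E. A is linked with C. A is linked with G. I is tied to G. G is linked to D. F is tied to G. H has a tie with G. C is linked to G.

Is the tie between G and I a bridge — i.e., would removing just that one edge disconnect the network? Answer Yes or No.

Without the G–I edge there is no alternate route between G and I, so the network disconnects. It is a bridge.

Yes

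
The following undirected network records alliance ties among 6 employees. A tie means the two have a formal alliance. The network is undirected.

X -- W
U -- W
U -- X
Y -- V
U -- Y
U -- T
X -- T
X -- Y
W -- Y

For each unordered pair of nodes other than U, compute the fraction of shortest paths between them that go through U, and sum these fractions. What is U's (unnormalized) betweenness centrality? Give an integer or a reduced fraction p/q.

Pairs whose geodesics pass through U — Y–T: 1/2; V–T: 1/2; W–T: 1/2.
All other pairs contribute 0.
Summing the contributions gives betweenness(U) = 3/2.

3/2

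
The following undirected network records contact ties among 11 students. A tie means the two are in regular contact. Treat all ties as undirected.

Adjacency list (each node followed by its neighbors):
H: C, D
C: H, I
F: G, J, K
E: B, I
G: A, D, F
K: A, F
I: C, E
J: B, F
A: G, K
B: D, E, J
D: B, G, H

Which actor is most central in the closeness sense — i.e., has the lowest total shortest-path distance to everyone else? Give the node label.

Farness (sum of distances to all others) for each node — A:28, B:20, C:29, D:19, E:25, F:23, G:21, H:24, I:30, J:23, K:30.
The smallest farness is 19, for D, so D has the highest closeness.

D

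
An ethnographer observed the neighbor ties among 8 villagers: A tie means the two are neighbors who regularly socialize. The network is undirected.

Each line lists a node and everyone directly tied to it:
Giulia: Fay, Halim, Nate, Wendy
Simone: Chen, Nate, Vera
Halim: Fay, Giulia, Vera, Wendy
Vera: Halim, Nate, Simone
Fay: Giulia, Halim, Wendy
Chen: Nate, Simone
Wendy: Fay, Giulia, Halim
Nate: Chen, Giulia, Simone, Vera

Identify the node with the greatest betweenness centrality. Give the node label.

Unnormalized betweenness of each node: Chen:0, Fay:0, Giulia:35/6, Halim:7/2, Nate:20/3, Simone:5/6, Vera:19/6, Wendy:0.
Nate has the largest value, 20/3, making it the main broker — the node through which the most shortest paths run.

Nate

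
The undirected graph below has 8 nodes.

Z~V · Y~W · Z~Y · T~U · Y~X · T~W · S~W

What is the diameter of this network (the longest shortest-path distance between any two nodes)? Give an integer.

5

Eccentricity of each node (its greatest distance to any other): S:4, T:4, U:5, V:5, W:3, X:4, Y:3, Z:4.
The maximum eccentricity is 5, realized for instance by the pair U–V via U – T – W – Y – Z – V. So the diameter is 5.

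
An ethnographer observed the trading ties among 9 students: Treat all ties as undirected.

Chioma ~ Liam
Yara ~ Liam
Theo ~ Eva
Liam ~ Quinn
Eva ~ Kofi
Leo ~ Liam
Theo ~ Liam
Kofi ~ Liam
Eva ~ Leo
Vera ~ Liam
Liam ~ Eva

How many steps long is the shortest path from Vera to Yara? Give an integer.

One shortest route is Vera – Liam – Yara, which uses 2 edges, and Vera and Yara are not directly tied, so nothing shorter exists. So d(Vera,Yara) = 2.

2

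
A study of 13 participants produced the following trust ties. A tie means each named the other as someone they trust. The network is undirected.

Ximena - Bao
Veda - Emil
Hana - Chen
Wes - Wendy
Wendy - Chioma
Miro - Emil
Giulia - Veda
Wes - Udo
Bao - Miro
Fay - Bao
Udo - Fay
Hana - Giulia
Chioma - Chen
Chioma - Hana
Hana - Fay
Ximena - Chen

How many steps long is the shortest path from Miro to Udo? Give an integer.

3

One shortest route is Miro – Bao – Fay – Udo, which uses 3 edges, and at distance 2 from Miro we only reach {Fay, Veda, Ximena}, which does not include Udo. So d(Miro,Udo) = 3.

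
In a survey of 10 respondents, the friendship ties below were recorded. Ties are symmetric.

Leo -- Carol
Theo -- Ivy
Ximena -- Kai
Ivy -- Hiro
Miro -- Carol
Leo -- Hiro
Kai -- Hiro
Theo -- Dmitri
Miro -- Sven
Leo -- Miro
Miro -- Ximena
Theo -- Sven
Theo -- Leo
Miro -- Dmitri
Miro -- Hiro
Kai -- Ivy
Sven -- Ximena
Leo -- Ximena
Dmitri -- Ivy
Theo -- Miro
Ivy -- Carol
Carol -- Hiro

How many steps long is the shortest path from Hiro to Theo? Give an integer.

One shortest route is Hiro – Miro – Theo, which uses 2 edges, and Hiro and Theo are not directly tied, so nothing shorter exists. So d(Hiro,Theo) = 2.

2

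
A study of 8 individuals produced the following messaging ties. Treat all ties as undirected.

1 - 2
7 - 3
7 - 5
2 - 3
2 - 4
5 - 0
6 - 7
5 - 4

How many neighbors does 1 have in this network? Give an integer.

1 is directly tied to 2. That is 1 neighbor, so the degree of 1 is 1.

1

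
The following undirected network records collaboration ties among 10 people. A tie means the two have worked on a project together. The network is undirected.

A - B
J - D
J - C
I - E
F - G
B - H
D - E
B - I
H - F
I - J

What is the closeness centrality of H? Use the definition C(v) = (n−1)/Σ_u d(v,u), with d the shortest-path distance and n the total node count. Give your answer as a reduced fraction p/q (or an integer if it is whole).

Distances from H: A:2, B:1, C:4, D:4, E:3, F:1, G:2, I:2, J:3. Sum = 22.
n = 10, so closeness = 9/22.

9/22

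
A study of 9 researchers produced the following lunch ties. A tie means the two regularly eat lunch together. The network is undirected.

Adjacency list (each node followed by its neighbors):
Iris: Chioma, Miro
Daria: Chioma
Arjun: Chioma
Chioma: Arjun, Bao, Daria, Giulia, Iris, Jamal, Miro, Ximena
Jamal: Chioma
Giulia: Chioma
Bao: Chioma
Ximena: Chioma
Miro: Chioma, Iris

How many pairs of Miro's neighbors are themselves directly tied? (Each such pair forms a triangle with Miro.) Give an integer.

Miro's neighbors: Chioma and Iris.
Neighbor pairs that are themselves tied: Miro–Chioma–Iris. Each forms one triangle with Miro, for 1 in total.

1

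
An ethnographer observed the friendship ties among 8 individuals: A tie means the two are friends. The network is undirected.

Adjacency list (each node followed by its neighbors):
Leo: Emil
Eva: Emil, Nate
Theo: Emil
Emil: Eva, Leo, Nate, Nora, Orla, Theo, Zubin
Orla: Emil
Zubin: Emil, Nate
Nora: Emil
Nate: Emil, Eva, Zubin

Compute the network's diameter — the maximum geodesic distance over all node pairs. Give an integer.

Eccentricity of each node (its greatest distance to any other): Emil:1, Eva:2, Leo:2, Nate:2, Nora:2, Orla:2, Theo:2, Zubin:2.
The maximum eccentricity is 2, realized for instance by the pair Leo–Nate via Leo – Emil – Nate. So the diameter is 2.

2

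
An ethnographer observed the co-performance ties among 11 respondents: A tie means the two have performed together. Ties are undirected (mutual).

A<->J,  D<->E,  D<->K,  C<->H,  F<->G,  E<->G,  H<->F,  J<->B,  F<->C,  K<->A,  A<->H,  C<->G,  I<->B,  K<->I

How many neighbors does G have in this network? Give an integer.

3

G is directly tied to C, E, and F. That is 3 neighbors, so the degree of G is 3.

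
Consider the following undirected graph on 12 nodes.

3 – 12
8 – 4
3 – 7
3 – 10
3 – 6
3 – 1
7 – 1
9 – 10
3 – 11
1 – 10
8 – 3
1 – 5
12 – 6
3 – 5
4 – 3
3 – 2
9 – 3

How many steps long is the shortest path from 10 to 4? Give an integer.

One shortest route is 10 – 3 – 4, which uses 2 edges, and 10 and 4 are not directly tied, so nothing shorter exists. So d(10,4) = 2.

2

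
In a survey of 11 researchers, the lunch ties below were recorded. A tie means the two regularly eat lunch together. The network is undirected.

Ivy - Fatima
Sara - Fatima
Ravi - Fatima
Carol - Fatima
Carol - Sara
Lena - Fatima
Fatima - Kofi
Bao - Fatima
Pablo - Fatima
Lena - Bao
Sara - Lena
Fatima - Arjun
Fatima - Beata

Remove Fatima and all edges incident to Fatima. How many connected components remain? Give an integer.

7

Without Fatima, the remaining ties split the others into: {Pablo}; {Bao, Carol, Lena, Sara}; {Beata}; {Arjun}; {Kofi}; {Ivy}; {Ravi}.
That's 7 separate components.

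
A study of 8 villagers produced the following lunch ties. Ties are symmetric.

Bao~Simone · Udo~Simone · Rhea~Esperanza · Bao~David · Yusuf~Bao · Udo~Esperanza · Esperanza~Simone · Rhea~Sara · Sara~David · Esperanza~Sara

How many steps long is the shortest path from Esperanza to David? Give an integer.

One shortest route is Esperanza – Sara – David, which uses 2 edges, and Esperanza and David are not directly tied, so nothing shorter exists. So d(Esperanza,David) = 2.

2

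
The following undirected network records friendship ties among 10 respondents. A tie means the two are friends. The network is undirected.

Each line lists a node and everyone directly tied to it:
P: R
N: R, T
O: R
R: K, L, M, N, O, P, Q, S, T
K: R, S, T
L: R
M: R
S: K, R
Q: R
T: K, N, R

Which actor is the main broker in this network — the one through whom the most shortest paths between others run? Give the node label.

R

Unnormalized betweenness of each node: K:1/2, L:0, M:0, N:0, O:0, P:0, Q:0, R:32, S:0, T:1/2.
R has the largest value, 32, making it the main broker — the node through which the most shortest paths run.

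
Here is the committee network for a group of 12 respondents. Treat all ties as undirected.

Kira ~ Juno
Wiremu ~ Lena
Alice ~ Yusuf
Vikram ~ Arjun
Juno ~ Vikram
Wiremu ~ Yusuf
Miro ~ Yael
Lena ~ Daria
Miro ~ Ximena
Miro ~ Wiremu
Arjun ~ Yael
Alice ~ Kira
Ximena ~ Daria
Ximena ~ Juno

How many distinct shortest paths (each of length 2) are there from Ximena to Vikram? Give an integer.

The shortest distance is 2, and the only length-2 path is Ximena–Juno–Vikram. So there is exactly 1 shortest path.

1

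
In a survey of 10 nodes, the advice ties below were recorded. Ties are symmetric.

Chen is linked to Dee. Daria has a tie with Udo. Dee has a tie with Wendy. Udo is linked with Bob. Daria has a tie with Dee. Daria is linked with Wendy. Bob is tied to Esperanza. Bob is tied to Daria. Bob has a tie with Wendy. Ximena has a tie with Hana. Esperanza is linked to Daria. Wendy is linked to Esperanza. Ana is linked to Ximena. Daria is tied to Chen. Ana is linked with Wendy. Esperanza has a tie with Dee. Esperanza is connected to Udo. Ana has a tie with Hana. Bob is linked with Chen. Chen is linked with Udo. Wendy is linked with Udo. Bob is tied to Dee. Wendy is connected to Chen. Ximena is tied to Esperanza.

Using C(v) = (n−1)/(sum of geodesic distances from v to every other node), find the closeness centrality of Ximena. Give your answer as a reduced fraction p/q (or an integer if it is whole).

9/16

Distances from Ximena: Ana:1, Bob:2, Chen:3, Daria:2, Dee:2, Esperanza:1, Hana:1, Udo:2, Wendy:2. Sum = 16.
n = 10, so closeness = 9/16.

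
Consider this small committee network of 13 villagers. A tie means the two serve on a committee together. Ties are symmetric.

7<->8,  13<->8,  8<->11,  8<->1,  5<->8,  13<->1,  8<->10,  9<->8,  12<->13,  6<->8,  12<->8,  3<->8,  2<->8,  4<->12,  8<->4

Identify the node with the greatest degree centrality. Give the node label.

8

Degrees — 1:2, 2:1, 3:1, 4:2, 5:1, 6:1, 7:1, 8:12, 9:1, 10:1, 11:1, 12:3, 13:3.
The maximum is 12, attained only by 8.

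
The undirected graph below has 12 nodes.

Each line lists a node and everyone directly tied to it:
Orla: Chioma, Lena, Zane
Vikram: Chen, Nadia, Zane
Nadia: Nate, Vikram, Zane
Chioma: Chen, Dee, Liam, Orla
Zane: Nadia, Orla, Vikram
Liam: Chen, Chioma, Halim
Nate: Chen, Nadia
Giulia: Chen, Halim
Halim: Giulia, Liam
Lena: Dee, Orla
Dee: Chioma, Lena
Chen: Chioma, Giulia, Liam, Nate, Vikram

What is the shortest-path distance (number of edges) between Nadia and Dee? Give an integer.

One shortest route is Nadia – Zane – Orla – Lena – Dee, which uses 4 edges, and at distance 3 from Nadia we only reach {Chioma, Giulia, Lena, Liam}, which does not include Dee. So d(Nadia,Dee) = 4.

4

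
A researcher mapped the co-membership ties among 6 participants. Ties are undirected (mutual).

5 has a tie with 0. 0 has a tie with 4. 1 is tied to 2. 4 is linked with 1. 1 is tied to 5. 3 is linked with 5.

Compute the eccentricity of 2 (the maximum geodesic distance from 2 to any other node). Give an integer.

Distances from 2: 0:3, 1:1, 3:3, 4:2, 5:2.
The largest is 3 (to 0 and 3), so the eccentricity of 2 is 3.

3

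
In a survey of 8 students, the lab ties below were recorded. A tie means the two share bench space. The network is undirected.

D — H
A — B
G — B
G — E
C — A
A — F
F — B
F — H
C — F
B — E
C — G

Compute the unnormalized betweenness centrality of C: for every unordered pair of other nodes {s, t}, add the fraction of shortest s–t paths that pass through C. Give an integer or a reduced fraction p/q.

2

Pairs whose geodesics pass through C — F–G: 1/2; G–A: 1/2; G–D: 1/2; G–H: 1/2.
All other pairs contribute 0.
Summing the contributions gives betweenness(C) = 2.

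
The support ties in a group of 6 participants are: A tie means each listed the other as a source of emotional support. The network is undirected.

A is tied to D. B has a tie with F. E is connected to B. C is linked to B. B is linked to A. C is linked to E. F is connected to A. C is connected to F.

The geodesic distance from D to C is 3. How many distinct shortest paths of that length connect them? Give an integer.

The shortest distance is 3. The length-3 paths are: D–A–F–C; D–A–B–C.
That gives 2 distinct shortest paths.

2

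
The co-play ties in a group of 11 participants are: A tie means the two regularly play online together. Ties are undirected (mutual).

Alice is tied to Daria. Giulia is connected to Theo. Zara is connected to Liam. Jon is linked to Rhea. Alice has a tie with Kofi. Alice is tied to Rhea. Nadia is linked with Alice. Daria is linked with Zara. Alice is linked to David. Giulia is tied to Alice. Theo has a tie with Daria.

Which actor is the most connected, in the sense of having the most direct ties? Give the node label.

Alice

Degrees — Alice:6, Daria:3, David:1, Giulia:2, Jon:1, Kofi:1, Liam:1, Nadia:1, Rhea:2, Theo:2, Zara:2.
The maximum is 6, attained only by Alice.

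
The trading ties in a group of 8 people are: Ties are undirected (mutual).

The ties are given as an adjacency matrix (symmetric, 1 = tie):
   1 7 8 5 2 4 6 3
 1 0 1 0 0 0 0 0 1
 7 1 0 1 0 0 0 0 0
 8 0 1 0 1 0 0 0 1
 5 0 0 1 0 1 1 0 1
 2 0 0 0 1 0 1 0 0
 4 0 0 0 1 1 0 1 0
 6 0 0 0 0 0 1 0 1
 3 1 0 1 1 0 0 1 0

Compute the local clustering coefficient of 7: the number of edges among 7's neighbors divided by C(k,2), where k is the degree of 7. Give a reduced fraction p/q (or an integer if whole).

0

7's neighbors: 1 and 8 (k = 2).
Possible neighbor pairs: C(2,2) = 1. Edges among them: none → e = 0.
Clustering(7) = 0/1.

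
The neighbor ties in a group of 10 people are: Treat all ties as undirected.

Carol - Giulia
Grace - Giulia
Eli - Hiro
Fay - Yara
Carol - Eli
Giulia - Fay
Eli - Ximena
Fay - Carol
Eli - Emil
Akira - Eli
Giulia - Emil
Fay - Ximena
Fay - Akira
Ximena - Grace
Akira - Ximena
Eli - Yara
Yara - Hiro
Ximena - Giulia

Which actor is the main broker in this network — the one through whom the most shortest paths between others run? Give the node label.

Unnormalized betweenness of each node: Akira:1/4, Carol:5/6, Eli:137/12, Emil:7/12, Fay:19/4, Giulia:31/6, Grace:0, Hiro:0, Ximena:11/2, Yara:3/2.
Eli has the largest value, 137/12, making it the main broker — the node through which the most shortest paths run.

Eli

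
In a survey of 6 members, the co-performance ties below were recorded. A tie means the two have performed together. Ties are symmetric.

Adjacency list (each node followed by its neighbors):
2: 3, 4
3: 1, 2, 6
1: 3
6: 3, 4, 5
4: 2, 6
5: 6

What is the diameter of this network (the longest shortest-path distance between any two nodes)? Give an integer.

Eccentricity of each node (its greatest distance to any other): 1:3, 2:3, 3:2, 4:3, 5:3, 6:2.
The maximum eccentricity is 3, realized for instance by the pair 2–5 via 2 – 4 – 6 – 5. So the diameter is 3.

3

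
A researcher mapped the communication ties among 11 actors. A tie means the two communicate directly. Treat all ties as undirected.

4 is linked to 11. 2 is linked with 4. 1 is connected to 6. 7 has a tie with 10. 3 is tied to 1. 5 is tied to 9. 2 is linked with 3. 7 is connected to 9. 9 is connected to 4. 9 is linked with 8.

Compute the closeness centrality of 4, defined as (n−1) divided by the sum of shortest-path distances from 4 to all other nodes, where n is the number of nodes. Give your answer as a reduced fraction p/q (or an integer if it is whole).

10/21

Distances from 4: 1:3, 2:1, 3:2, 5:2, 6:4, 7:2, 8:2, 9:1, 10:3, 11:1. Sum = 21.
n = 11, so closeness = 10/21.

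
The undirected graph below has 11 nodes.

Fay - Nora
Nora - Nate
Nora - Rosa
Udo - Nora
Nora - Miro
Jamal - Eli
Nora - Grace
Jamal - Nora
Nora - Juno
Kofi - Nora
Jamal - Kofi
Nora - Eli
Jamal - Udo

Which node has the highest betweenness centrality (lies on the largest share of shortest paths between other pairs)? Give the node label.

Nora

Unnormalized betweenness of each node: Eli:0, Fay:0, Grace:0, Jamal:3/2, Juno:0, Kofi:0, Miro:0, Nate:0, Nora:81/2, Rosa:0, Udo:0.
Nora has the largest value, 81/2, making it the main broker — the node through which the most shortest paths run.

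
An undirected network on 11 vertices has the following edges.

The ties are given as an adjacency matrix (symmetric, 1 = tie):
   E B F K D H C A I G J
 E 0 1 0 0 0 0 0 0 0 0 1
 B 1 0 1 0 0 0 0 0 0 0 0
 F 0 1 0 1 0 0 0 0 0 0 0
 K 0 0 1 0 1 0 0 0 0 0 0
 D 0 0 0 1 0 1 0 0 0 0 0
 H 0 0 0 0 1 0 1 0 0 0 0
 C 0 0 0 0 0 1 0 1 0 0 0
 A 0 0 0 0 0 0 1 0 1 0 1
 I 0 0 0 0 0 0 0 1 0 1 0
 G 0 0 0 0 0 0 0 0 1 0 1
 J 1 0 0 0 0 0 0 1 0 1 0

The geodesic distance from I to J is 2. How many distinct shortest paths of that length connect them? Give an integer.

2

The shortest distance is 2. The length-2 paths are: I–G–J; I–A–J.
That gives 2 distinct shortest paths.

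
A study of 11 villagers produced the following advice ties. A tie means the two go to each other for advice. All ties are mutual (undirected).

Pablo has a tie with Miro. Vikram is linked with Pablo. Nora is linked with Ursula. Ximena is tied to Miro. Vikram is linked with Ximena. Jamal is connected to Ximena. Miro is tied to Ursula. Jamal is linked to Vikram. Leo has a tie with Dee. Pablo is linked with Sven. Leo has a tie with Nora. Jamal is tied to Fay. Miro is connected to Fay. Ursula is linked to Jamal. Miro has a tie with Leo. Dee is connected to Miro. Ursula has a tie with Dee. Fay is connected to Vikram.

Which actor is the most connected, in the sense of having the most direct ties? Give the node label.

Degrees — Dee:3, Fay:3, Jamal:4, Leo:3, Miro:6, Nora:2, Pablo:3, Sven:1, Ursula:4, Vikram:4, Ximena:3.
The maximum is 6, attained only by Miro.

Miro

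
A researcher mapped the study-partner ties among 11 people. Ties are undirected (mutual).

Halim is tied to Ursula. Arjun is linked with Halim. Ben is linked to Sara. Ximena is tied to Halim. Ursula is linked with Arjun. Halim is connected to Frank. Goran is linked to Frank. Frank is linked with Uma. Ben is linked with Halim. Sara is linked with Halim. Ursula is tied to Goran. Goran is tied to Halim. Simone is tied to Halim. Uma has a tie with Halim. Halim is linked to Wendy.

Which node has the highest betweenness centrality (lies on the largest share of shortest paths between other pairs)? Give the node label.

Halim

Unnormalized betweenness of each node: Arjun:0, Ben:0, Frank:1/2, Goran:1/2, Halim:77/2, Sara:0, Simone:0, Uma:0, Ursula:1/2, Wendy:0, Ximena:0.
Halim has the largest value, 77/2, making it the main broker — the node through which the most shortest paths run.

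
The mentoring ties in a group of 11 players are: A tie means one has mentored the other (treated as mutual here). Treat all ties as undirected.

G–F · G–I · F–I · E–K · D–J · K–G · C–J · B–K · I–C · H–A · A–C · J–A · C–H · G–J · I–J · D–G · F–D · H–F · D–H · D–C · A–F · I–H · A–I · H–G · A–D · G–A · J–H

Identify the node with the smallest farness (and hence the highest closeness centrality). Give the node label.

Farness (sum of distances to all others) for each node — A:15, B:27, C:20, D:16, E:27, F:17, G:13, H:15, I:16, J:16, K:18.
The smallest farness is 13, for G, so G has the highest closeness.

G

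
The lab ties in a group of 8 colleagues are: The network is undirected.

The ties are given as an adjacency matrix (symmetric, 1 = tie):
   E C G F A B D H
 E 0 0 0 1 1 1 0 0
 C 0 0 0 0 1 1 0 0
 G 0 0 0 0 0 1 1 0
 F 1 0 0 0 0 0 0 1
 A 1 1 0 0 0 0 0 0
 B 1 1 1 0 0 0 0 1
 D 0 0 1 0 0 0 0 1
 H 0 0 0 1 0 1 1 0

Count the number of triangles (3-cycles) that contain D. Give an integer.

0

D's neighbors are G and H, but none of them are tied to each other, so no triangle contains D.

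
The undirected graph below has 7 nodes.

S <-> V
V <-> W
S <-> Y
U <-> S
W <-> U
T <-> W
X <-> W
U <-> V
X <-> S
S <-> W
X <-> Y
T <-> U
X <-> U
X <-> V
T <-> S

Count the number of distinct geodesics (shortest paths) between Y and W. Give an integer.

The shortest distance is 2. The length-2 paths are: Y–X–W; Y–S–W.
That gives 2 distinct shortest paths.

2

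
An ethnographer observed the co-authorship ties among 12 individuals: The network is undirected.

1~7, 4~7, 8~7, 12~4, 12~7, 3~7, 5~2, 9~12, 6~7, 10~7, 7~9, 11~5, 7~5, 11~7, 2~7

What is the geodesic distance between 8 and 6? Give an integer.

2

One shortest route is 8 – 7 – 6, which uses 2 edges, and 8 and 6 are not directly tied, so nothing shorter exists. So d(8,6) = 2.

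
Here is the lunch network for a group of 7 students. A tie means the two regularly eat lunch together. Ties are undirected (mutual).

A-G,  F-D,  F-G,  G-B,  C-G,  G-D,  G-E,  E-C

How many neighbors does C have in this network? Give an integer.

2

C is directly tied to E and G. That is 2 neighbors, so the degree of C is 2.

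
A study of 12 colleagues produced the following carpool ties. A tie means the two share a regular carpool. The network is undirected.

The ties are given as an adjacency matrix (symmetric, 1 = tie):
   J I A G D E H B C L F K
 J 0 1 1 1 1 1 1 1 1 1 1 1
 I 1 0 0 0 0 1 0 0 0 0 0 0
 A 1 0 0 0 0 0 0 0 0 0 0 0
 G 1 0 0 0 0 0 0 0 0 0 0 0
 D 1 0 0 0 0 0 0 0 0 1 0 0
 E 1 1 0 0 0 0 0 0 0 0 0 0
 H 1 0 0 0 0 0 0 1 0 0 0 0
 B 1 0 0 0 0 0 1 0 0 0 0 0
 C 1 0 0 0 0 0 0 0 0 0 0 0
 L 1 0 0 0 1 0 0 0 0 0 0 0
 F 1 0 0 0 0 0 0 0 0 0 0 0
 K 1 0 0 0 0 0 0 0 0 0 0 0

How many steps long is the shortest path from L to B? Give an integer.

2

One shortest route is L – J – B, which uses 2 edges, and L and B are not directly tied, so nothing shorter exists. So d(L,B) = 2.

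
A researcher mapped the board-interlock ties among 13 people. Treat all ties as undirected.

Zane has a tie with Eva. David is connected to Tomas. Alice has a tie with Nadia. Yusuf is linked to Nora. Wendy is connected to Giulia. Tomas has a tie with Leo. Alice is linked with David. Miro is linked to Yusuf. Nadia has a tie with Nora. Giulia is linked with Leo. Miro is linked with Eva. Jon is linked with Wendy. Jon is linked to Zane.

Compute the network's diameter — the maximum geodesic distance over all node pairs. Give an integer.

6

Eccentricity of each node (its greatest distance to any other): Alice:6, David:6, Eva:6, Giulia:6, Jon:6, Leo:6, Miro:6, Nadia:6, Nora:6, Tomas:6, Wendy:6, Yusuf:6, Zane:6.
The maximum eccentricity is 6, realized for instance by the pair Eva–Tomas via Eva – Zane – Jon – Wendy – Giulia – Leo – Tomas. So the diameter is 6.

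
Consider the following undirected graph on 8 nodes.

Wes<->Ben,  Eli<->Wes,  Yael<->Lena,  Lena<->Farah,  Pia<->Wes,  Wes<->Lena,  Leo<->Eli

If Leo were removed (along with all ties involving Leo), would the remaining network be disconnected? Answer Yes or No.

Even without Leo, every remaining node can still reach every other (the residual graph is connected), so Leo is not a cut vertex.

No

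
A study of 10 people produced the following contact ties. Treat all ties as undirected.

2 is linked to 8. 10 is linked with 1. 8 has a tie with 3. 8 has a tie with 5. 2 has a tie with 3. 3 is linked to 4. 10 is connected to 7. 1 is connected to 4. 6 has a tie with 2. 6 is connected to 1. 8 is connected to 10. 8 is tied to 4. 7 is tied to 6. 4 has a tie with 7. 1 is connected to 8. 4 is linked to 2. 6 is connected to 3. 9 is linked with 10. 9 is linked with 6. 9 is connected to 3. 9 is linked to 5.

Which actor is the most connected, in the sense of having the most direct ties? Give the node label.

8

Degrees — 1:4, 2:4, 3:5, 4:5, 5:2, 6:5, 7:3, 8:6, 9:4, 10:4.
The maximum is 6, attained only by 8.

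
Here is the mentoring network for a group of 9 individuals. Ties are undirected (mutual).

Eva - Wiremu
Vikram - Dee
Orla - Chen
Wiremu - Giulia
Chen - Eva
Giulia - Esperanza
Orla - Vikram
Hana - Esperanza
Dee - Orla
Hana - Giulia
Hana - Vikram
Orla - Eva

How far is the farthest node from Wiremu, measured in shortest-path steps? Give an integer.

3

Distances from Wiremu: Chen:2, Dee:3, Esperanza:2, Eva:1, Giulia:1, Hana:2, Orla:2, Vikram:3.
The largest is 3 (to Vikram and Dee), so the eccentricity of Wiremu is 3.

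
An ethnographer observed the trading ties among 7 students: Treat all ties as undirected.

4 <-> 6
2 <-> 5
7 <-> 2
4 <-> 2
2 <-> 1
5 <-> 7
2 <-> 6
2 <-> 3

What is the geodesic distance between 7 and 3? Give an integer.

One shortest route is 7 – 2 – 3, which uses 2 edges, and 7 and 3 are not directly tied, so nothing shorter exists. So d(7,3) = 2.

2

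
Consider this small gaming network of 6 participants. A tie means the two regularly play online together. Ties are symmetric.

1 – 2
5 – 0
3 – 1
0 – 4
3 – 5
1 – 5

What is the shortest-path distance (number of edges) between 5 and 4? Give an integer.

One shortest route is 5 – 0 – 4, which uses 2 edges, and 5 and 4 are not directly tied, so nothing shorter exists. So d(5,4) = 2.

2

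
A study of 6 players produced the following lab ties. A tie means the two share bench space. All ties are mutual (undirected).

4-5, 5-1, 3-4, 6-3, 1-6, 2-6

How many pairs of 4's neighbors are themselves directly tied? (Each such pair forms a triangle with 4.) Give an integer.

4's neighbors are 3 and 5, but none of them are tied to each other, so no triangle contains 4.

0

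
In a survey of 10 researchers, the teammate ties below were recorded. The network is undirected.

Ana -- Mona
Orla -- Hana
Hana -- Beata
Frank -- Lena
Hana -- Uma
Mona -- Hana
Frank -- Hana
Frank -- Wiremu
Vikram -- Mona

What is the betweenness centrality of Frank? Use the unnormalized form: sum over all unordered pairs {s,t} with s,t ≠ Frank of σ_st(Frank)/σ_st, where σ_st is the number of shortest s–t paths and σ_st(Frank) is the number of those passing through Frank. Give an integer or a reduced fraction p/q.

15

Pairs whose geodesics pass through Frank — Hana–Lena: 1; Hana–Wiremu: 1; Lena–Wiremu: 1; Lena–Beata: 1; Lena–Orla: 1; Lena–Uma: 1; Lena–Ana: 1; Lena–Vikram: 1; Lena–Mona: 1; Wiremu–Beata: 1; Wiremu–Orla: 1; Wiremu–Uma: 1; Wiremu–Ana: 1; Wiremu–Vikram: 1 … (+1 more pairs).
All other pairs contribute 0.
Summing the contributions gives betweenness(Frank) = 15.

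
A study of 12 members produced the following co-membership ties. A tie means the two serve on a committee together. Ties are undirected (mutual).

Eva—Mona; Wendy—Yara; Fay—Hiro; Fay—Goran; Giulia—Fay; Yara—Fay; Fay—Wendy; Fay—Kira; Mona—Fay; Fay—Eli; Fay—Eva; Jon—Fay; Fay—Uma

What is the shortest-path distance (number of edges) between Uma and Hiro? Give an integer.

One shortest route is Uma – Fay – Hiro, which uses 2 edges, and Uma and Hiro are not directly tied, so nothing shorter exists. So d(Uma,Hiro) = 2.

2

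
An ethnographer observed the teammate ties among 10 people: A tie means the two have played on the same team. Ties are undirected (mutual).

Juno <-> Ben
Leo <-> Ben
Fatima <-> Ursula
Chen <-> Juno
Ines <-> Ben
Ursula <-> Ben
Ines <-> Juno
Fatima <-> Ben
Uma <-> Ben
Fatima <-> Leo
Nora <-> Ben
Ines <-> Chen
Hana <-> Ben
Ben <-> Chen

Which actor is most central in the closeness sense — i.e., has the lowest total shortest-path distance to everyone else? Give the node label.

Ben

Farness (sum of distances to all others) for each node — Ben:9, Chen:15, Fatima:15, Hana:17, Ines:15, Juno:15, Leo:16, Nora:17, Uma:17, Ursula:16.
The smallest farness is 9, for Ben, so Ben has the highest closeness.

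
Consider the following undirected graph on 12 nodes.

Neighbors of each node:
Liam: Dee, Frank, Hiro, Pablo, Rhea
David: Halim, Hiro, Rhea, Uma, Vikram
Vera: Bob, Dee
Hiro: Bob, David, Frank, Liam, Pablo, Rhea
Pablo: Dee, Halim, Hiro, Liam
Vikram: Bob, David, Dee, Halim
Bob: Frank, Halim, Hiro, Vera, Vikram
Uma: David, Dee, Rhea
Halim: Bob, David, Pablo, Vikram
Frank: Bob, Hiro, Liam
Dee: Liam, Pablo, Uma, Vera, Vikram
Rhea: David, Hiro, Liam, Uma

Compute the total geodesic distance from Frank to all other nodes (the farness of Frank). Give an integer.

20

Distances from Frank: Bob:1, David:2, Dee:2, Halim:2, Hiro:1, Liam:1, Pablo:2, Rhea:2, Uma:3, Vera:2, Vikram:2.
Sum = 1 + 2 + 2 + 2 + 1 + 1 + 2 + 2 + 3 + 2 + 2 = 20.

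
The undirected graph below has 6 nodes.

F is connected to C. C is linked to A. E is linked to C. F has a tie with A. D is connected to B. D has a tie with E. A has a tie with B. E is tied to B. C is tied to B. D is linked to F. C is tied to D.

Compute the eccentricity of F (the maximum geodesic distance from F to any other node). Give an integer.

Distances from F: A:1, B:2, C:1, D:1, E:2.
The largest is 2 (to B and E), so the eccentricity of F is 2.

2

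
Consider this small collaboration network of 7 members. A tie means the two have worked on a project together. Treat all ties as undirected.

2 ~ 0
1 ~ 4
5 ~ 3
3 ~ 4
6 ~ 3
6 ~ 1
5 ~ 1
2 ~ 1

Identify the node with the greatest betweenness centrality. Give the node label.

Unnormalized betweenness of each node: 0:0, 1:19/2, 2:5, 3:3/2, 4:1, 5:1, 6:1.
1 has the largest value, 19/2, making it the main broker — the node through which the most shortest paths run.

1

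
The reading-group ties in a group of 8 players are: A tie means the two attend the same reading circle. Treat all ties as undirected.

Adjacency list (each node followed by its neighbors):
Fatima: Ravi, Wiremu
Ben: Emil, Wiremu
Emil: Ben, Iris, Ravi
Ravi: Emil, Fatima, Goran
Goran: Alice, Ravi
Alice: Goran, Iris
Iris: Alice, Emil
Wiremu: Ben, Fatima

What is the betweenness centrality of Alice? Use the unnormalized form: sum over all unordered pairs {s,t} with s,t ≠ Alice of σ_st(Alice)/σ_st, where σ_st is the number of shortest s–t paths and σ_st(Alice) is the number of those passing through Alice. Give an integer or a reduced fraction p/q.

1

Pairs whose geodesics pass through Alice — Goran–Iris: 1.
All other pairs contribute 0.
Summing the contributions gives betweenness(Alice) = 1.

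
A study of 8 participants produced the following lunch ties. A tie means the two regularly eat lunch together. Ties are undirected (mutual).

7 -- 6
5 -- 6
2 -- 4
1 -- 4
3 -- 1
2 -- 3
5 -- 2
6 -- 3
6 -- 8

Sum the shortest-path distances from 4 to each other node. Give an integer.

Distances from 4: 1:1, 2:1, 3:2, 5:2, 6:3, 7:4, 8:4.
Sum = 1 + 1 + 2 + 2 + 3 + 4 + 4 = 17.

17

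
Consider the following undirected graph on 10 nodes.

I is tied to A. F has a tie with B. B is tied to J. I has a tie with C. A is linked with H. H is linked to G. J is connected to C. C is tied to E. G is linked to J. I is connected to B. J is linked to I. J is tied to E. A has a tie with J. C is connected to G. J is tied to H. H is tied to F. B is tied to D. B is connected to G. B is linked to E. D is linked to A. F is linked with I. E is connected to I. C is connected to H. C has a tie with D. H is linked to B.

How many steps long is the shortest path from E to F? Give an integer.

One shortest route is E – B – F, which uses 2 edges, and E and F are not directly tied, so nothing shorter exists. So d(E,F) = 2.

2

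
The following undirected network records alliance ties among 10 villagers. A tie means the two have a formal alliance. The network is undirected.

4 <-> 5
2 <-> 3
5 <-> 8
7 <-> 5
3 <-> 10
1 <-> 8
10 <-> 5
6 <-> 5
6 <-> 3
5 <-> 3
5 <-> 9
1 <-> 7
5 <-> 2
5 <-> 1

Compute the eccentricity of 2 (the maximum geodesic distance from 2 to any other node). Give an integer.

2

Distances from 2: 1:2, 3:1, 4:2, 5:1, 6:2, 7:2, 8:2, 9:2, 10:2.
The largest is 2 (to 6, 1, 4, 10, 9, 8, and 7), so the eccentricity of 2 is 2.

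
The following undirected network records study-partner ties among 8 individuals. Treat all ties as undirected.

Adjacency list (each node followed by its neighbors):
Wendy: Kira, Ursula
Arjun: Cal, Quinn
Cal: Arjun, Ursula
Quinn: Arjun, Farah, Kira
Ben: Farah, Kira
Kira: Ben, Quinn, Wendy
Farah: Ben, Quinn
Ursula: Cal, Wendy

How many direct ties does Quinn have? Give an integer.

3

Quinn is directly tied to Arjun, Farah, and Kira. That is 3 neighbors, so the degree of Quinn is 3.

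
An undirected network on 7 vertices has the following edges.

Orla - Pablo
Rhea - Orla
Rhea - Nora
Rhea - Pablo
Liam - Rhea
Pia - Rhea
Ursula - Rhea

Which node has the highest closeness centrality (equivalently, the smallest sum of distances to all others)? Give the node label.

Rhea

Farness (sum of distances to all others) for each node — Liam:11, Nora:11, Orla:10, Pablo:10, Pia:11, Rhea:6, Ursula:11.
The smallest farness is 6, for Rhea, so Rhea has the highest closeness.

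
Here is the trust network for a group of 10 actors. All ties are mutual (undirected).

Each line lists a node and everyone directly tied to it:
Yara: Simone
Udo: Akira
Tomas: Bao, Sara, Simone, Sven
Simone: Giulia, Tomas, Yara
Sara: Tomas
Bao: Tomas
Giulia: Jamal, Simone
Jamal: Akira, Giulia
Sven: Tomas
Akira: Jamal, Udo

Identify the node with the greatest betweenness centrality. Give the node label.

Unnormalized betweenness of each node: Akira:8, Bao:0, Giulia:18, Jamal:14, Sara:0, Simone:24, Sven:0, Tomas:21, Udo:0, Yara:0.
Simone has the largest value, 24, making it the main broker — the node through which the most shortest paths run.

Simone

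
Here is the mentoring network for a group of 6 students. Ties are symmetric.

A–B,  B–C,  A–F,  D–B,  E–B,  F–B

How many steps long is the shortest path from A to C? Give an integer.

2

One shortest route is A – B – C, which uses 2 edges, and A and C are not directly tied, so nothing shorter exists. So d(A,C) = 2.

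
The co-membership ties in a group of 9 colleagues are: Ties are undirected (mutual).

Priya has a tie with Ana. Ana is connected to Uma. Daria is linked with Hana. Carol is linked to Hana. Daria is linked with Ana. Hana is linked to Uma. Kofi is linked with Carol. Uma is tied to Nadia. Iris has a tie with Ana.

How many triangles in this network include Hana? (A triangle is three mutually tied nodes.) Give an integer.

Hana's neighbors are Carol, Daria, and Uma, but none of them are tied to each other, so no triangle contains Hana.

0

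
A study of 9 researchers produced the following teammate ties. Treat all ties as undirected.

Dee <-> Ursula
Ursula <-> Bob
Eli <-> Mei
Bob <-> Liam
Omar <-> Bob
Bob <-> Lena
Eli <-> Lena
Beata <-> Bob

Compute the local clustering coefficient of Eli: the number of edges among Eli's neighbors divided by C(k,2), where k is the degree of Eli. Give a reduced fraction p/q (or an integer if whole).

0

Eli's neighbors: Lena and Mei (k = 2).
Possible neighbor pairs: C(2,2) = 1. Edges among them: none → e = 0.
Clustering(Eli) = 0/1.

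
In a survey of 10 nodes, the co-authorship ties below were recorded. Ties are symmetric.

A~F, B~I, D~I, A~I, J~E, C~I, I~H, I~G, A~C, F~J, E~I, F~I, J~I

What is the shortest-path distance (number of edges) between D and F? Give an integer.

2

One shortest route is D – I – F, which uses 2 edges, and D and F are not directly tied, so nothing shorter exists. So d(D,F) = 2.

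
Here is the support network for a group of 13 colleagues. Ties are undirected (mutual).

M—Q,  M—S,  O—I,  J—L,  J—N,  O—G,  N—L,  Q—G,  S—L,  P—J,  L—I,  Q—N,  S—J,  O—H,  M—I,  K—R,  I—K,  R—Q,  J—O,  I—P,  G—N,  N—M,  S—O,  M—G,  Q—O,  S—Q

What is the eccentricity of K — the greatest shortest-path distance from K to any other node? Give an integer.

Distances from K: G:3, H:3, I:1, J:3, L:2, M:2, N:3, O:2, P:2, Q:2, R:1, S:3.
The largest is 3 (to S, J, N, H, and G), so the eccentricity of K is 3.

3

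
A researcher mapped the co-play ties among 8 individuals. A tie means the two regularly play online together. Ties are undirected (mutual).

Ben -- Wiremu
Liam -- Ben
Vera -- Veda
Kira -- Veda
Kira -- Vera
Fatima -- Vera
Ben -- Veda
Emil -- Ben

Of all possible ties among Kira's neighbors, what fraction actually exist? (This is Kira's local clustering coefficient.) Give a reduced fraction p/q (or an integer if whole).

Kira's neighbors: Veda and Vera (k = 2).
Possible neighbor pairs: C(2,2) = 1. Edges among them: Veda–Vera → e = 1.
Clustering(Kira) = 1/1.

1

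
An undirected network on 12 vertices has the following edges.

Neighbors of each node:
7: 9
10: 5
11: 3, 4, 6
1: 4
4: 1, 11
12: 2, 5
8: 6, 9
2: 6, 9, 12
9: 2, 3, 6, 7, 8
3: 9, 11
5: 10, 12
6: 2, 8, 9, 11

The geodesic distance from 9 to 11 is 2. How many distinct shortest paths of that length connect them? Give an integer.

2

The shortest distance is 2. The length-2 paths are: 9–6–11; 9–3–11.
That gives 2 distinct shortest paths.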